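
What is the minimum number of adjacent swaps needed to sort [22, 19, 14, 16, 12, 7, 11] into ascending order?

19 swaps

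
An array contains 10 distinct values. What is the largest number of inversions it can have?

A reversed (strictly descending) arrangement makes every pair an inversion, giving C(10, 2) inversions.
C(10, 2) = 10·9/2 = 45

45 inversions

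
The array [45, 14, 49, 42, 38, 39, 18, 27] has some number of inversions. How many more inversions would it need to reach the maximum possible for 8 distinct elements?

9 inversions short

Maximum inversions for 8 distinct elements is C(8, 2) = 8·7/2 = 28.
Current inversions — for each element, count later smaller elements:
45: 6
14: 0
49: 5
42: 4
38: 2
39: 2
18: 0
27: 0
Current total: 6 + 0 + 5 + 4 + 2 + 2 + 0 + 0 = 19
Shortfall: 28 − 19 = 9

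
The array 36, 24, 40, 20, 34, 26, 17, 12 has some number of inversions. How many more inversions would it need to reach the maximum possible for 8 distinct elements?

Maximum inversions for 8 distinct elements is C(8, 2) = 8·7/2 = 28.
Current inversions — for each element, count later smaller elements:
36: 6
24: 3
40: 5
20: 2
34: 3
26: 2
17: 1
12: 0
Current total: 6 + 3 + 5 + 2 + 3 + 2 + 1 + 0 = 22
Shortfall: 28 − 22 = 6

6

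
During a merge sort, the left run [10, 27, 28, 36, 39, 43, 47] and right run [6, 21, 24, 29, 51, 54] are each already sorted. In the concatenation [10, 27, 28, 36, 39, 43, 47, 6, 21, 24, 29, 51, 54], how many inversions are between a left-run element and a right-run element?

23

Count, for every r in R, how many entries of L exceed r:
r = 6: 10, 27, 28, 36, 39, 43, 47 → 7
r = 21: 27, 28, 36, 39, 43, 47 → 6
r = 24: 27, 28, 36, 39, 43, 47 → 6
r = 29: 36, 39, 43, 47 → 4
r = 51: none → 0
r = 54: none → 0
Cross-inversions: 7 + 6 + 6 + 4 + 0 + 0 = 23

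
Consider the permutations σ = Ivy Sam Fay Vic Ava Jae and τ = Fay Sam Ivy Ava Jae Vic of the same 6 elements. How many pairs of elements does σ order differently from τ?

5 discordant pairs

Assign each item its position (1..6) in the first ordering, then rewrite the second ordering as that position sequence:
positions: Ivy→1, Sam→2, Fay→3, Vic→4, Ava→5, Jae→6
second ordering as positions: [3, 2, 1, 5, 6, 4]
Discordant pairs = inversions in this position sequence.
3: 2, 1 → 2
2: 1 → 1
1: 0
5: 4 → 1
6: 4 → 1
4: 0
Total: 2 + 1 + 0 + 1 + 1 + 0 = 5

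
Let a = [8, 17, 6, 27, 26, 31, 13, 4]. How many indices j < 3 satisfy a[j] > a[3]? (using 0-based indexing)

The element at index 3 is 27.
Elements before it: 8, 17, 6
None of them are larger than 27.

0 such elements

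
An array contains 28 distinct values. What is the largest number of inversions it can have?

Inversions: 378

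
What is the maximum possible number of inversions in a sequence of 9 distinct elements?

36 inversions

A reversed (strictly descending) arrangement makes every pair an inversion, giving C(9, 2) inversions.
C(9, 2) = 9·8/2 = 36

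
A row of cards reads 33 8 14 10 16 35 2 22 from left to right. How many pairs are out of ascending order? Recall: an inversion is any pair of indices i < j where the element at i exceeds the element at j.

Count, for each position, how many later elements it exceeds:
33 → 8, 14, 10, 16, 2, 22 → 6
8 → 2 → 1
14 → 10, 2 → 2
10 → 2 → 1
16 → 2 → 1
35 → 2, 22 → 2
2 → none → 0
22 → none → 0
Sum: 6 + 1 + 2 + 1 + 1 + 2 + 0 + 0 = 13

13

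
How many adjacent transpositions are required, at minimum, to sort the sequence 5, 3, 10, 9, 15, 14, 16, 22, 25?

Minimum adjacent swaps = number of inversions (each swap of adjacent out-of-order elements removes one inversion and no swap can remove more).
Count inversions — for each element, later elements that are smaller:
5: 3 → 1
3: none → 0
10: 9 → 1
9: none → 0
15: 14 → 1
14: none → 0
16: none → 0
22: none → 0
25: none → 0
Total inversions: 1 + 0 + 1 + 0 + 1 + 0 + 0 + 0 + 0 = 3

3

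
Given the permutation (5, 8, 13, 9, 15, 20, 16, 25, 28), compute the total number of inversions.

Inversions: 2

Sweep left to right; for each value list the smaller values that follow it:
5: 0
8: 0
13: 1
9: 0
15: 0
20: 1
16: 0
25: 0
28: 0
Sum: 0 + 0 + 1 + 0 + 0 + 1 + 0 + 0 + 0 = 2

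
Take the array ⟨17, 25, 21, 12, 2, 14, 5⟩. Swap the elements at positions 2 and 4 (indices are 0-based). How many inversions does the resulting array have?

13

Positions 2 and 4 hold 21 and 2; after swapping, the array is [17, 25, 2, 12, 21, 14, 5].
Element-by-element contributions:
17 → 2, 12, 14, 5 → 4
25 → 2, 12, 21, 14, 5 → 5
2 → none → 0
12 → 5 → 1
21 → 14, 5 → 2
14 → 5 → 1
5 → none → 0
Sum: 4 + 5 + 0 + 1 + 2 + 1 + 0 = 13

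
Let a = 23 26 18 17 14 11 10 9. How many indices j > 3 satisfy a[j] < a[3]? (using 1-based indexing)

5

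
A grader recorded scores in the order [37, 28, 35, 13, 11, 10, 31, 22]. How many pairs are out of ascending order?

For each element, count later entries that are smaller:
37 → 28, 35, 13, 11, 10, 31, 22 → 7
28 → 13, 11, 10, 22 → 4
35 → 13, 11, 10, 31, 22 → 5
13 → 11, 10 → 2
11 → 10 → 1
10 → none → 0
31 → 22 → 1
22 → none → 0
Sum: 7 + 4 + 5 + 2 + 1 + 0 + 1 + 0 = 20

20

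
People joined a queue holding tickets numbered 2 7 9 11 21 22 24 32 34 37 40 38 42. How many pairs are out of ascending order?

Sweep left to right; for each value list the smaller values that follow it:
2 → none → 0
7 → none → 0
9 → none → 0
11 → none → 0
21 → none → 0
22 → none → 0
24 → none → 0
32 → none → 0
34 → none → 0
37 → none → 0
40 → 38 → 1
38 → none → 0
42 → none → 0
Sum: 0 + 0 + 0 + 0 + 0 + 0 + 0 + 0 + 0 + 0 + 1 + 0 + 0 = 1

1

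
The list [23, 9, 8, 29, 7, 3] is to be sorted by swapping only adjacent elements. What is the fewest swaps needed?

12

Each adjacent swap fixes exactly one inversion, so the minimum swap count equals the number of inversions.
Count inversions — for each element, later elements that are smaller:
23: 9, 8, 7, 3 → 4
9: 8, 7, 3 → 3
8: 7, 3 → 2
29: 7, 3 → 2
7: 3 → 1
3: none → 0
Total inversions: 4 + 3 + 2 + 2 + 1 + 0 = 12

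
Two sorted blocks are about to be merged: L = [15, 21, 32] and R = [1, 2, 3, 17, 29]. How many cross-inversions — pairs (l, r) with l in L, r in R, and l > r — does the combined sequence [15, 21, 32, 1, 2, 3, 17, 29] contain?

12

Count, for every r in R, how many entries of L exceed r:
r = 1: 15, 21, 32 → 3
r = 2: 15, 21, 32 → 3
r = 3: 15, 21, 32 → 3
r = 17: 21, 32 → 2
r = 29: 32 → 1
Cross-inversions: 3 + 3 + 3 + 2 + 1 = 12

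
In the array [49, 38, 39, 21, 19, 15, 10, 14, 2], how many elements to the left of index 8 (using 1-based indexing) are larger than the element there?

6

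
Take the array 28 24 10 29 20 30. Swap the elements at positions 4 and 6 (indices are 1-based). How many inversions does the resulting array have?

Positions 4 and 6 hold 29 and 30; after swapping, the array is [28, 24, 10, 30, 20, 29].
Element-by-element contributions:
28: 3
24: 2
10: 0
30: 2
20: 0
29: 0
Sum: 3 + 2 + 0 + 2 + 0 + 0 = 7

Inversions: 7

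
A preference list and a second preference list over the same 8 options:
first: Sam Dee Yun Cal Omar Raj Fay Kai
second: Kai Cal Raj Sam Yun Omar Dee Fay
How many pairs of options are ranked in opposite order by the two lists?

There are 16 pairs.

Assign each item its position (1..8) in the first ordering, then rewrite the second ordering as that position sequence:
positions: Sam→1, Dee→2, Yun→3, Cal→4, Omar→5, Raj→6, Fay→7, Kai→8
second ordering as positions: [8, 4, 6, 1, 3, 5, 2, 7]
Discordant pairs = inversions in this position sequence.
8: 4, 6, 1, 3, 5, 2, 7 → 7
4: 1, 3, 2 → 3
6: 1, 3, 5, 2 → 4
1: 0
3: 2 → 1
5: 2 → 1
2: 0
7: 0
Total: 7 + 3 + 4 + 0 + 1 + 1 + 0 + 0 = 16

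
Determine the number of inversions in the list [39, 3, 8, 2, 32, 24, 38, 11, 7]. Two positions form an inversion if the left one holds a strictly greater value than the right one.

For each element, count later entries that are smaller:
39: 8
3: 1
8: 2
2: 0
32: 3
24: 2
38: 2
11: 1
7: 0
Sum: 8 + 1 + 2 + 0 + 3 + 2 + 2 + 1 + 0 = 19

19 out-of-order pairs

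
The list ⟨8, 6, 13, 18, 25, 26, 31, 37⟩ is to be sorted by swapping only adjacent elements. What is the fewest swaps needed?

Minimum adjacent swaps = number of inversions (each swap of adjacent out-of-order elements removes one inversion and no swap can remove more).
Count inversions — for each element, later elements that are smaller:
8: 6 → 1
6: none → 0
13: none → 0
18: none → 0
25: none → 0
26: none → 0
31: none → 0
37: none → 0
Total inversions: 1 + 0 + 0 + 0 + 0 + 0 + 0 + 0 = 1

1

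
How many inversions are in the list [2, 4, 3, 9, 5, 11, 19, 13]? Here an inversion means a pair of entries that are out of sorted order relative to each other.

3 inversions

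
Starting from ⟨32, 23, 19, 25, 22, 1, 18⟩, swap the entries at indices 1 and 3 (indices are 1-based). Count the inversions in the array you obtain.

Positions 1 and 3 hold 32 and 19; after swapping, the array is [19, 23, 32, 25, 22, 1, 18].
Element-by-element contributions:
19 → 1, 18 → 2
23 → 22, 1, 18 → 3
32 → 25, 22, 1, 18 → 4
25 → 22, 1, 18 → 3
22 → 1, 18 → 2
1 → none → 0
18 → none → 0
Sum: 2 + 3 + 4 + 3 + 2 + 0 + 0 = 14

14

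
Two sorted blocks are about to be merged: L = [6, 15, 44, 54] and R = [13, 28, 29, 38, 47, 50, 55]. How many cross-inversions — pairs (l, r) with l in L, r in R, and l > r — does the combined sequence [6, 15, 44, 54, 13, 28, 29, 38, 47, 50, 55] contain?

Split inversions: 11

For each element r of the right run, count left-run elements greater than r:
r = 13: 15, 44, 54 → 3
r = 28: 44, 54 → 2
r = 29: 44, 54 → 2
r = 38: 44, 54 → 2
r = 47: 54 → 1
r = 50: 54 → 1
r = 55: none → 0
Cross-inversions: 3 + 2 + 2 + 2 + 1 + 1 + 0 = 11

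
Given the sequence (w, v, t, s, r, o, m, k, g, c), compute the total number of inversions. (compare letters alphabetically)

Sweep left to right; for each value list the smaller values that follow it:
w → v, t, s, r, o, m, k, g, c → 9
v → t, s, r, o, m, k, g, c → 8
t → s, r, o, m, k, g, c → 7
s → r, o, m, k, g, c → 6
r → o, m, k, g, c → 5
o → m, k, g, c → 4
m → k, g, c → 3
k → g, c → 2
g → c → 1
c → none → 0
Sum: 9 + 8 + 7 + 6 + 5 + 4 + 3 + 2 + 1 + 0 = 45

45 inversions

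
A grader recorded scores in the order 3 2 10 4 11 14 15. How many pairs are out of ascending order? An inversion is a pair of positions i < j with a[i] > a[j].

2 inversions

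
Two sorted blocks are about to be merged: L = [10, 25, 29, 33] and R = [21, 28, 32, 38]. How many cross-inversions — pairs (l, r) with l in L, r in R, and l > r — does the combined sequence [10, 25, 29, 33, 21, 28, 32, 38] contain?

There are 6 split inversions.

For each element r of the right run, count left-run elements greater than r:
r = 21: 25, 29, 33 → 3
r = 28: 29, 33 → 2
r = 32: 33 → 1
r = 38: none → 0
Cross-inversions: 3 + 2 + 1 + 0 = 6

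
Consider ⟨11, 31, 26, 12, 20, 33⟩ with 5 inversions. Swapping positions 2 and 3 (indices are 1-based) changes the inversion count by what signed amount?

Positions 2 and 3 hold 31 and 26; after swapping, the array is [11, 26, 31, 12, 20, 33].
Sweep left to right; for each value list the smaller values that follow it:
11: 0
26: 2
31: 2
12: 0
20: 0
33: 0
Sum: 0 + 2 + 2 + 0 + 0 + 0 = 4
Change: 4 − 5 = -1

-1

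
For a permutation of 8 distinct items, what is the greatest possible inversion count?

The maximum occurs when the array is in strictly decreasing order: every one of the C(8, 2) pairs is inverted.
C(8, 2) = 8·7/2 = 28

28 inversions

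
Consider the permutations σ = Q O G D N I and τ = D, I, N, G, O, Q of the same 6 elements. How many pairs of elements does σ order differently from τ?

Assign each item its position (1..6) in the first ordering, then rewrite the second ordering as that position sequence:
positions: Q→1, O→2, G→3, D→4, N→5, I→6
second ordering as positions: [4, 6, 5, 3, 2, 1]
Discordant pairs = inversions in this position sequence.
4: 3, 2, 1 → 3
6: 5, 3, 2, 1 → 4
5: 3, 2, 1 → 3
3: 2, 1 → 2
2: 1 → 1
1: 0
Total: 3 + 4 + 3 + 2 + 1 + 0 = 13

13 discordant pairs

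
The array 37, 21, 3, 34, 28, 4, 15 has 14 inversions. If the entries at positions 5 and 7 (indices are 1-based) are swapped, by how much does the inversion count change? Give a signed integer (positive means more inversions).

-1

Positions 5 and 7 hold 28 and 15; after swapping, the array is [37, 21, 3, 34, 15, 4, 28].
Count, for each position, how many later elements it exceeds:
37 → 21, 3, 34, 15, 4, 28 → 6
21 → 3, 15, 4 → 3
3 → none → 0
34 → 15, 4, 28 → 3
15 → 4 → 1
4 → none → 0
28 → none → 0
Sum: 6 + 3 + 0 + 3 + 1 + 0 + 0 = 13
Change: 13 − 14 = -1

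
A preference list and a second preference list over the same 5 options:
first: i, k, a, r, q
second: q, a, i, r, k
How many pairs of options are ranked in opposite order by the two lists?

Assign each item its position (1..5) in the first ordering, then rewrite the second ordering as that position sequence:
positions: i→1, k→2, a→3, r→4, q→5
second ordering as positions: [5, 3, 1, 4, 2]
Discordant pairs = inversions in this position sequence.
5: 3, 1, 4, 2 → 4
3: 1, 2 → 2
1: 0
4: 2 → 1
2: 0
Total: 4 + 2 + 0 + 1 + 0 = 7

7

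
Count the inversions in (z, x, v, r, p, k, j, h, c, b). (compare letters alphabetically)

Element-by-element contributions:
z: 9
x: 8
v: 7
r: 6
p: 5
k: 4
j: 3
h: 2
c: 1
b: 0
Sum: 9 + 8 + 7 + 6 + 5 + 4 + 3 + 2 + 1 + 0 = 45

There are 45 inversions.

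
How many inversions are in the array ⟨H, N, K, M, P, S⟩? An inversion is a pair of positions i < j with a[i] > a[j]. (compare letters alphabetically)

2

Out-of-order index pairs (1-indexed):
(2,3): N > K
(2,4): N > M
That's 2 pairs.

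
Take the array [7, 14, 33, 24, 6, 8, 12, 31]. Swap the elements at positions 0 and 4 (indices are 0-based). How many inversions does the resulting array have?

11 inversions

Positions 0 and 4 hold 7 and 6; after swapping, the array is [6, 14, 33, 24, 7, 8, 12, 31].
Element-by-element contributions:
6: 0
14: 3
33: 5
24: 3
7: 0
8: 0
12: 0
31: 0
Sum: 0 + 3 + 5 + 3 + 0 + 0 + 0 + 0 = 11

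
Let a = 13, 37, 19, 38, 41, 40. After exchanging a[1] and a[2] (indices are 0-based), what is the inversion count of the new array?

Positions 1 and 2 hold 37 and 19; after swapping, the array is [13, 19, 37, 38, 41, 40].
Element-by-element contributions:
13: 0
19: 0
37: 0
38: 0
41: 1
40: 0
Sum: 0 + 0 + 0 + 0 + 1 + 0 = 1

1 inversion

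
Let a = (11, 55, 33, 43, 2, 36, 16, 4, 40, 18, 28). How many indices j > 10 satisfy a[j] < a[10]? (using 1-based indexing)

0 such elements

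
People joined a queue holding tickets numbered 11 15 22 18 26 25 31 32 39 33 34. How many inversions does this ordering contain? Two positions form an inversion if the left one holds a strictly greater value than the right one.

Element-by-element contributions:
11 → none → 0
15 → none → 0
22 → 18 → 1
18 → none → 0
26 → 25 → 1
25 → none → 0
31 → none → 0
32 → none → 0
39 → 33, 34 → 2
33 → none → 0
34 → none → 0
Sum: 0 + 0 + 1 + 0 + 1 + 0 + 0 + 0 + 2 + 0 + 0 = 4

There are 4 inversions.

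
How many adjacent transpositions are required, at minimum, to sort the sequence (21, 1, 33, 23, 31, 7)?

There are 7 swaps.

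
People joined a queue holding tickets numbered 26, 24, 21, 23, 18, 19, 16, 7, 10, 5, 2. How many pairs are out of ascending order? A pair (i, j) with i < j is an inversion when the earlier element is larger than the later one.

52

Element-by-element contributions:
26: 10
24: 9
21: 7
23: 7
18: 5
19: 5
16: 4
7: 2
10: 2
5: 1
2: 0
Sum: 10 + 9 + 7 + 7 + 5 + 5 + 4 + 2 + 2 + 1 + 0 = 52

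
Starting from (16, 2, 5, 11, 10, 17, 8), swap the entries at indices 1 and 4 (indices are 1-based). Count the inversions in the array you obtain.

8 inversions

Positions 1 and 4 hold 16 and 11; after swapping, the array is [11, 2, 5, 16, 10, 17, 8].
Sweep left to right; for each value list the smaller values that follow it:
11 → 2, 5, 10, 8 → 4
2 → none → 0
5 → none → 0
16 → 10, 8 → 2
10 → 8 → 1
17 → 8 → 1
8 → none → 0
Sum: 4 + 0 + 0 + 2 + 1 + 1 + 0 = 8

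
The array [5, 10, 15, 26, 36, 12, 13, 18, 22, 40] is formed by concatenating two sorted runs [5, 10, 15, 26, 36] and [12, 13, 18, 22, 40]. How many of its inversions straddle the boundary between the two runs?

Count, for every r in R, how many entries of L exceed r:
r = 12: 15, 26, 36 → 3
r = 13: 15, 26, 36 → 3
r = 18: 26, 36 → 2
r = 22: 26, 36 → 2
r = 40: none → 0
Cross-inversions: 3 + 3 + 2 + 2 + 0 = 10

10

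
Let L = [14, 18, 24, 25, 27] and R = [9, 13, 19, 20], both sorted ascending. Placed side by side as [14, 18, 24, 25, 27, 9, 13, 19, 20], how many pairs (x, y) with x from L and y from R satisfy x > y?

For each element r of the right run, count left-run elements greater than r:
r = 9: 14, 18, 24, 25, 27 → 5
r = 13: 14, 18, 24, 25, 27 → 5
r = 19: 24, 25, 27 → 3
r = 20: 24, 25, 27 → 3
Cross-inversions: 5 + 5 + 3 + 3 = 16

16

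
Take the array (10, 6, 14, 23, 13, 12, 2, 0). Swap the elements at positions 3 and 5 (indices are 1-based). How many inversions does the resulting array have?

Inversions: 18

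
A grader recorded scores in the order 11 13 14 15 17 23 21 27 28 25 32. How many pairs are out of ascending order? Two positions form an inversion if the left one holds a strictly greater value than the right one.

For each element, count later entries that are smaller:
11 → none → 0
13 → none → 0
14 → none → 0
15 → none → 0
17 → none → 0
23 → 21 → 1
21 → none → 0
27 → 25 → 1
28 → 25 → 1
25 → none → 0
32 → none → 0
Sum: 0 + 0 + 0 + 0 + 0 + 1 + 0 + 1 + 1 + 0 + 0 = 3

3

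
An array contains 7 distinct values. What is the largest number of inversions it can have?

A reversed (strictly descending) arrangement makes every pair an inversion, giving C(7, 2) inversions.
C(7, 2) = 7·6/2 = 21

21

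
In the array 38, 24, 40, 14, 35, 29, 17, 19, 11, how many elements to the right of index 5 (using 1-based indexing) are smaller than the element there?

The element at index 5 is 35.
Elements after it: 29, 17, 19, 11
Those smaller than 35: 29, 17, 19, 11

4 such elements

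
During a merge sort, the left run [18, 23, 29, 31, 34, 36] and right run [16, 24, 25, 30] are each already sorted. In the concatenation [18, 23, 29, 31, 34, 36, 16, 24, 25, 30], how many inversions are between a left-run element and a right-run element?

17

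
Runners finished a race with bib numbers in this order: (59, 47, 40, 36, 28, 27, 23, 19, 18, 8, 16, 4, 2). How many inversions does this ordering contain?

Element-by-element contributions:
59 → 47, 40, 36, 28, 27, 23, 19, 18, 8, 16, 4, 2 → 12
47 → 40, 36, 28, 27, 23, 19, 18, 8, 16, 4, 2 → 11
40 → 36, 28, 27, 23, 19, 18, 8, 16, 4, 2 → 10
36 → 28, 27, 23, 19, 18, 8, 16, 4, 2 → 9
28 → 27, 23, 19, 18, 8, 16, 4, 2 → 8
27 → 23, 19, 18, 8, 16, 4, 2 → 7
23 → 19, 18, 8, 16, 4, 2 → 6
19 → 18, 8, 16, 4, 2 → 5
18 → 8, 16, 4, 2 → 4
8 → 4, 2 → 2
16 → 4, 2 → 2
4 → 2 → 1
2 → none → 0
Sum: 12 + 11 + 10 + 9 + 8 + 7 + 6 + 5 + 4 + 2 + 2 + 1 + 0 = 77

77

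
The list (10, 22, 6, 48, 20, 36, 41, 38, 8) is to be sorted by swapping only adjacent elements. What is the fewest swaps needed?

15 swaps

The minimum number of adjacent swaps to sort an array equals its inversion count, since every such swap removes exactly one inversion.
Count inversions — for each element, later elements that are smaller:
10: 6, 8 → 2
22: 6, 20, 8 → 3
6: none → 0
48: 20, 36, 41, 38, 8 → 5
20: 8 → 1
36: 8 → 1
41: 38, 8 → 2
38: 8 → 1
8: none → 0
Total inversions: 2 + 3 + 0 + 5 + 1 + 1 + 2 + 1 + 0 = 15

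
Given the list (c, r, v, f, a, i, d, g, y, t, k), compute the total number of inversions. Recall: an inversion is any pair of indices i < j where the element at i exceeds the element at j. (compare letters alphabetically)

21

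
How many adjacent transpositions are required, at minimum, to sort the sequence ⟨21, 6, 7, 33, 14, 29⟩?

The minimum number of adjacent swaps to sort an array equals its inversion count, since every such swap removes exactly one inversion.
Count inversions — for each element, later elements that are smaller:
21: 6, 7, 14 → 3
6: none → 0
7: none → 0
33: 14, 29 → 2
14: none → 0
29: none → 0
Total inversions: 3 + 0 + 0 + 2 + 0 + 0 = 5

5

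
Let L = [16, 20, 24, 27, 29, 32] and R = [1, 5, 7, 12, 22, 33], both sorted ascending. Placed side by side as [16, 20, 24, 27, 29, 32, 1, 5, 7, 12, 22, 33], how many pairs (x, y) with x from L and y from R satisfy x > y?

28 split inversions

Take each right-half value and tally the left-half values above it:
r = 1: 16, 20, 24, 27, 29, 32 → 6
r = 5: 16, 20, 24, 27, 29, 32 → 6
r = 7: 16, 20, 24, 27, 29, 32 → 6
r = 12: 16, 20, 24, 27, 29, 32 → 6
r = 22: 24, 27, 29, 32 → 4
r = 33: none → 0
Cross-inversions: 6 + 6 + 6 + 6 + 4 + 0 = 28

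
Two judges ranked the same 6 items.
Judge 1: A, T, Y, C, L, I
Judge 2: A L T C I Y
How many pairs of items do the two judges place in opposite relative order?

5 discordant pairs

Assign each item its position (1..6) in the first ordering, then rewrite the second ordering as that position sequence:
positions: A→1, T→2, Y→3, C→4, L→5, I→6
second ordering as positions: [1, 5, 2, 4, 6, 3]
Discordant pairs = inversions in this position sequence.
1: 0
5: 2, 4, 3 → 3
2: 0
4: 3 → 1
6: 3 → 1
3: 0
Total: 0 + 3 + 0 + 1 + 1 + 0 = 5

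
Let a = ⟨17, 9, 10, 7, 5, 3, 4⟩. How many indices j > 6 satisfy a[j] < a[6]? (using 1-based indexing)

0

The element at index 6 is 3.
Elements after it: 4
None of them are smaller than 3.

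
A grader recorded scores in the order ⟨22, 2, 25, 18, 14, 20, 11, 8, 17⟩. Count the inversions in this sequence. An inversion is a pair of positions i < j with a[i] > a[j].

23

For each element, count later entries that are smaller:
22 → 2, 18, 14, 20, 11, 8, 17 → 7
2 → none → 0
25 → 18, 14, 20, 11, 8, 17 → 6
18 → 14, 11, 8, 17 → 4
14 → 11, 8 → 2
20 → 11, 8, 17 → 3
11 → 8 → 1
8 → none → 0
17 → none → 0
Sum: 7 + 0 + 6 + 4 + 2 + 3 + 1 + 0 + 0 = 23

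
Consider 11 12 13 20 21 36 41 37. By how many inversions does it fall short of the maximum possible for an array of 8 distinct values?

27

Maximum inversions for 8 distinct elements is C(8, 2) = 8·7/2 = 28.
Current inversions — for each element, count later smaller elements:
11: 0
12: 0
13: 0
20: 0
21: 0
36: 0
41: 1
37: 0
Current total: 0 + 0 + 0 + 0 + 0 + 0 + 1 + 0 = 1
Shortfall: 28 − 1 = 27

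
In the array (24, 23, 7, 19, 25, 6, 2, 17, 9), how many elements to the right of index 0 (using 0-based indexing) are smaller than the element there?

7

The element at index 0 is 24.
Elements after it: 23, 7, 19, 25, 6, 2, 17, 9
Those smaller than 24: 23, 7, 19, 6, 2, 17, 9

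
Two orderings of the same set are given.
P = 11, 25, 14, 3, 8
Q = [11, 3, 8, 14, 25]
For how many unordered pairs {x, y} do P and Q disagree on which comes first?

5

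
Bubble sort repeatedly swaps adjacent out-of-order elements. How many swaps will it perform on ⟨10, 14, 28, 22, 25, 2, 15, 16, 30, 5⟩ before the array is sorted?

The minimum number of adjacent swaps to sort an array equals its inversion count, since every such swap removes exactly one inversion.
Count inversions — for each element, later elements that are smaller:
10: 2, 5 → 2
14: 2, 5 → 2
28: 22, 25, 2, 15, 16, 5 → 6
22: 2, 15, 16, 5 → 4
25: 2, 15, 16, 5 → 4
2: none → 0
15: 5 → 1
16: 5 → 1
30: 5 → 1
5: none → 0
Total inversions: 2 + 2 + 6 + 4 + 4 + 0 + 1 + 1 + 1 + 0 = 21

21 adjacent swaps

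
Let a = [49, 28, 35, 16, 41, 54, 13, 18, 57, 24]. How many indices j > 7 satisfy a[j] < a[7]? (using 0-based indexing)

0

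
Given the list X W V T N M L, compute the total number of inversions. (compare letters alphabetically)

For each element, count later entries that are smaller:
X: 6
W: 5
V: 4
T: 3
N: 2
M: 1
L: 0
Sum: 6 + 5 + 4 + 3 + 2 + 1 + 0 = 21

21 inversions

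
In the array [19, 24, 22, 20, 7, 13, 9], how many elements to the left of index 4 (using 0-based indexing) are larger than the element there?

4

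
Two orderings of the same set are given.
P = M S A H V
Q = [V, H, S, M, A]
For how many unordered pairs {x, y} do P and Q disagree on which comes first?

There are 8 disagreeing pairs.

Assign each item its position (1..5) in the first ordering, then rewrite the second ordering as that position sequence:
positions: M→1, S→2, A→3, H→4, V→5
second ordering as positions: [5, 4, 2, 1, 3]
Discordant pairs = inversions in this position sequence.
5: 4, 2, 1, 3 → 4
4: 2, 1, 3 → 3
2: 1 → 1
1: 0
3: 0
Total: 4 + 3 + 1 + 0 + 0 = 8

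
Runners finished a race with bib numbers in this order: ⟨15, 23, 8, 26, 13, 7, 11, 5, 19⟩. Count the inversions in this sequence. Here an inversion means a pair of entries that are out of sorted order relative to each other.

23

Sweep left to right; for each value list the smaller values that follow it:
15 → 8, 13, 7, 11, 5 → 5
23 → 8, 13, 7, 11, 5, 19 → 6
8 → 7, 5 → 2
26 → 13, 7, 11, 5, 19 → 5
13 → 7, 11, 5 → 3
7 → 5 → 1
11 → 5 → 1
5 → none → 0
19 → none → 0
Sum: 5 + 6 + 2 + 5 + 3 + 1 + 1 + 0 + 0 = 23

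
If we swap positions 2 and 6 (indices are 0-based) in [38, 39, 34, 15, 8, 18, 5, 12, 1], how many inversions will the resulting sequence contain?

Positions 2 and 6 hold 34 and 5; after swapping, the array is [38, 39, 5, 15, 8, 18, 34, 12, 1].
Element-by-element contributions:
38: 7
39: 7
5: 1
15: 3
8: 1
18: 2
34: 2
12: 1
1: 0
Sum: 7 + 7 + 1 + 3 + 1 + 2 + 2 + 1 + 0 = 24

24 inversions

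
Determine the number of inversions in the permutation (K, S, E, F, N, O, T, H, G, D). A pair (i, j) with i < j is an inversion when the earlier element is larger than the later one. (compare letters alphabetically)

26

Count, for each position, how many later elements it exceeds:
K → E, F, H, G, D → 5
S → E, F, N, O, H, G, D → 7
E → D → 1
F → D → 1
N → H, G, D → 3
O → H, G, D → 3
T → H, G, D → 3
H → G, D → 2
G → D → 1
D → none → 0
Sum: 5 + 7 + 1 + 1 + 3 + 3 + 3 + 2 + 1 + 0 = 26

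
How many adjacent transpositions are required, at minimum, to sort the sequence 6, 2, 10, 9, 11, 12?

2

Each adjacent swap fixes exactly one inversion, so the minimum swap count equals the number of inversions.
Count inversions — for each element, later elements that are smaller:
6: 2 → 1
2: none → 0
10: 9 → 1
9: none → 0
11: none → 0
12: none → 0
Total inversions: 1 + 0 + 1 + 0 + 0 + 0 = 2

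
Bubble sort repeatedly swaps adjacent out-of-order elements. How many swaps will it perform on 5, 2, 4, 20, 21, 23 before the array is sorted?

The minimum number of adjacent swaps to sort an array equals its inversion count, since every such swap removes exactly one inversion.
Count inversions — for each element, later elements that are smaller:
5: 2, 4 → 2
2: none → 0
4: none → 0
20: none → 0
21: none → 0
23: none → 0
Total inversions: 2 + 0 + 0 + 0 + 0 + 0 = 2

2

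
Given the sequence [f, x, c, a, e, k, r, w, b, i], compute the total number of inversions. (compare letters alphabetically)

Sweep left to right; for each value list the smaller values that follow it:
f → c, a, e, b → 4
x → c, a, e, k, r, w, b, i → 8
c → a, b → 2
a → none → 0
e → b → 1
k → b, i → 2
r → b, i → 2
w → b, i → 2
b → none → 0
i → none → 0
Sum: 4 + 8 + 2 + 0 + 1 + 2 + 2 + 2 + 0 + 0 = 21

There are 21 out-of-order pairs.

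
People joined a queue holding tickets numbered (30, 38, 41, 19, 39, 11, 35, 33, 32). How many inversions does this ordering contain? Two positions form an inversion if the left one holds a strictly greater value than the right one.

21 inversions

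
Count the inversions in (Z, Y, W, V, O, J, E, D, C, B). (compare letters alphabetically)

Out-of-order pairs: 45

For each element, count later entries that are smaller:
Z → Y, W, V, O, J, E, D, C, B → 9
Y → W, V, O, J, E, D, C, B → 8
W → V, O, J, E, D, C, B → 7
V → O, J, E, D, C, B → 6
O → J, E, D, C, B → 5
J → E, D, C, B → 4
E → D, C, B → 3
D → C, B → 2
C → B → 1
B → none → 0
Sum: 9 + 8 + 7 + 6 + 5 + 4 + 3 + 2 + 1 + 0 = 45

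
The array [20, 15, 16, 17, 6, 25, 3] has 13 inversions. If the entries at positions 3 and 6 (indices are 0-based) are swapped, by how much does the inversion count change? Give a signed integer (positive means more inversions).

-3

Positions 3 and 6 hold 17 and 3; after swapping, the array is [20, 15, 16, 3, 6, 25, 17].
For each element, count later entries that are smaller:
20: 5
15: 2
16: 2
3: 0
6: 0
25: 1
17: 0
Sum: 5 + 2 + 2 + 0 + 0 + 1 + 0 = 10
Change: 10 − 13 = -3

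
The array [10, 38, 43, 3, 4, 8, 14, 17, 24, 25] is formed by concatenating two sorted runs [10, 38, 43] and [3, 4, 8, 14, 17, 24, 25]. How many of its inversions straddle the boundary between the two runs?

Count, for every r in R, how many entries of L exceed r:
r = 3: 10, 38, 43 → 3
r = 4: 10, 38, 43 → 3
r = 8: 10, 38, 43 → 3
r = 14: 38, 43 → 2
r = 17: 38, 43 → 2
r = 24: 38, 43 → 2
r = 25: 38, 43 → 2
Cross-inversions: 3 + 3 + 3 + 2 + 2 + 2 + 2 = 17

17 cross-inversions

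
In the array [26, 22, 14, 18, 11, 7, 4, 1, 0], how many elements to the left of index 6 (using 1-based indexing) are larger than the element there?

5

The element at index 6 is 7.
Elements before it: 26, 22, 14, 18, 11
Those larger than 7: 26, 22, 14, 18, 11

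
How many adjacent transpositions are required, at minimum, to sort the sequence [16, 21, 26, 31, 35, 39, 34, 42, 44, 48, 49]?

Minimum adjacent swaps = number of inversions (each swap of adjacent out-of-order elements removes one inversion and no swap can remove more).
Count inversions — for each element, later elements that are smaller:
16: none → 0
21: none → 0
26: none → 0
31: none → 0
35: 34 → 1
39: 34 → 1
34: none → 0
42: none → 0
44: none → 0
48: none → 0
49: none → 0
Total inversions: 0 + 0 + 0 + 0 + 1 + 1 + 0 + 0 + 0 + 0 + 0 = 2

2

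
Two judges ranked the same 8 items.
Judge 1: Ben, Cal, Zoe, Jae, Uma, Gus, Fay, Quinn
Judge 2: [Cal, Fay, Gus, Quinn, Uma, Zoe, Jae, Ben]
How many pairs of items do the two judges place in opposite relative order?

Assign each item its position (1..8) in the first ordering, then rewrite the second ordering as that position sequence:
positions: Ben→1, Cal→2, Zoe→3, Jae→4, Uma→5, Gus→6, Fay→7, Quinn→8
second ordering as positions: [2, 7, 6, 8, 5, 3, 4, 1]
Discordant pairs = inversions in this position sequence.
2: 1 → 1
7: 6, 5, 3, 4, 1 → 5
6: 5, 3, 4, 1 → 4
8: 5, 3, 4, 1 → 4
5: 3, 4, 1 → 3
3: 1 → 1
4: 1 → 1
1: 0
Total: 1 + 5 + 4 + 4 + 3 + 1 + 1 + 0 = 19

Discordant pairs: 19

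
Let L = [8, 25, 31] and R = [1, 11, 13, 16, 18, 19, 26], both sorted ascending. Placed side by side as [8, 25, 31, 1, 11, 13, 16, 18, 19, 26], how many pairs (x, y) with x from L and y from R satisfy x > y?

Count, for every r in R, how many entries of L exceed r:
r = 1: 8, 25, 31 → 3
r = 11: 25, 31 → 2
r = 13: 25, 31 → 2
r = 16: 25, 31 → 2
r = 18: 25, 31 → 2
r = 19: 25, 31 → 2
r = 26: 31 → 1
Cross-inversions: 3 + 2 + 2 + 2 + 2 + 2 + 1 = 14

14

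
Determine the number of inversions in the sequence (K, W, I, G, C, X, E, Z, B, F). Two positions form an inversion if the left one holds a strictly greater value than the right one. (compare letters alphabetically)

28

Element-by-element contributions:
K → I, G, C, E, B, F → 6
W → I, G, C, E, B, F → 6
I → G, C, E, B, F → 5
G → C, E, B, F → 4
C → B → 1
X → E, B, F → 3
E → B → 1
Z → B, F → 2
B → none → 0
F → none → 0
Sum: 6 + 6 + 5 + 4 + 1 + 3 + 1 + 2 + 0 + 0 = 28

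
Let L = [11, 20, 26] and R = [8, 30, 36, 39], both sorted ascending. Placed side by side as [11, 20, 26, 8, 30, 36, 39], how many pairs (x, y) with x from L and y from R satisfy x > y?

3

Take each right-half value and tally the left-half values above it:
r = 8: 11, 20, 26 → 3
r = 30: none → 0
r = 36: none → 0
r = 39: none → 0
Cross-inversions: 3 + 0 + 0 + 0 = 3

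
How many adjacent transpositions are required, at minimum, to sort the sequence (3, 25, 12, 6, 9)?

5 adjacent swaps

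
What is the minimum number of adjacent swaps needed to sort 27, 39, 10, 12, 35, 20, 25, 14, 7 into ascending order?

24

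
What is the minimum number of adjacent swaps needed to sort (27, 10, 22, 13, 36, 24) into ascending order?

6 swaps

The minimum number of adjacent swaps to sort an array equals its inversion count, since every such swap removes exactly one inversion.
Count inversions — for each element, later elements that are smaller:
27: 10, 22, 13, 24 → 4
10: none → 0
22: 13 → 1
13: none → 0
36: 24 → 1
24: none → 0
Total inversions: 4 + 0 + 1 + 0 + 1 + 0 = 6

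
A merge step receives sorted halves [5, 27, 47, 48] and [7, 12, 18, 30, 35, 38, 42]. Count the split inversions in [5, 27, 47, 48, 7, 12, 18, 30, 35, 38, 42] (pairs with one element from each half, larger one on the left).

17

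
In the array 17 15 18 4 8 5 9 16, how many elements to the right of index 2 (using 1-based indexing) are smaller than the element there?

4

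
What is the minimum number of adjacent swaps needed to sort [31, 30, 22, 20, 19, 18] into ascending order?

Minimum adjacent swaps = number of inversions (each swap of adjacent out-of-order elements removes one inversion and no swap can remove more).
Count inversions — for each element, later elements that are smaller:
31: 30, 22, 20, 19, 18 → 5
30: 22, 20, 19, 18 → 4
22: 20, 19, 18 → 3
20: 19, 18 → 2
19: 18 → 1
18: none → 0
Total inversions: 5 + 4 + 3 + 2 + 1 + 0 = 15

Swaps: 15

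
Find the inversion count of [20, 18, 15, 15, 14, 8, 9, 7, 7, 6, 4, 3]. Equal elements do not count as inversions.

63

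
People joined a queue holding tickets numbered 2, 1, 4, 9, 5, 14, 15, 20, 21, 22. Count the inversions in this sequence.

2

Element-by-element contributions:
2 → 1 → 1
1 → none → 0
4 → none → 0
9 → 5 → 1
5 → none → 0
14 → none → 0
15 → none → 0
20 → none → 0
21 → none → 0
22 → none → 0
Sum: 1 + 0 + 0 + 1 + 0 + 0 + 0 + 0 + 0 + 0 = 2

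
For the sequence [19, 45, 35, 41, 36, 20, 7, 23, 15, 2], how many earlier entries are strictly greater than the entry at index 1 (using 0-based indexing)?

0

The element at index 1 is 45.
Elements before it: 19
None of them are larger than 45.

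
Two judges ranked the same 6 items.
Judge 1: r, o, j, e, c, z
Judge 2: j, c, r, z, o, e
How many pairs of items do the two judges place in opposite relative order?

7 discordant pairs

Assign each item its position (1..6) in the first ordering, then rewrite the second ordering as that position sequence:
positions: r→1, o→2, j→3, e→4, c→5, z→6
second ordering as positions: [3, 5, 1, 6, 2, 4]
Discordant pairs = inversions in this position sequence.
3: 1, 2 → 2
5: 1, 2, 4 → 3
1: 0
6: 2, 4 → 2
2: 0
4: 0
Total: 2 + 3 + 0 + 2 + 0 + 0 = 7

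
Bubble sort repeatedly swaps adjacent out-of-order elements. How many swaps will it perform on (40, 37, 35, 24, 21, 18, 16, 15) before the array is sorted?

The minimum number of adjacent swaps to sort an array equals its inversion count, since every such swap removes exactly one inversion.
Count inversions — for each element, later elements that are smaller:
40: 37, 35, 24, 21, 18, 16, 15 → 7
37: 35, 24, 21, 18, 16, 15 → 6
35: 24, 21, 18, 16, 15 → 5
24: 21, 18, 16, 15 → 4
21: 18, 16, 15 → 3
18: 16, 15 → 2
16: 15 → 1
15: none → 0
Total inversions: 7 + 6 + 5 + 4 + 3 + 2 + 1 + 0 = 28

28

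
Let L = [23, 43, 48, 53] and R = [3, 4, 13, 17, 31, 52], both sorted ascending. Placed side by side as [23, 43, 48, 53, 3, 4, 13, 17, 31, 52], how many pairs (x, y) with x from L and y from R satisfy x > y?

Take each right-half value and tally the left-half values above it:
r = 3: 23, 43, 48, 53 → 4
r = 4: 23, 43, 48, 53 → 4
r = 13: 23, 43, 48, 53 → 4
r = 17: 23, 43, 48, 53 → 4
r = 31: 43, 48, 53 → 3
r = 52: 53 → 1
Cross-inversions: 4 + 4 + 4 + 4 + 3 + 1 = 20

20 split inversions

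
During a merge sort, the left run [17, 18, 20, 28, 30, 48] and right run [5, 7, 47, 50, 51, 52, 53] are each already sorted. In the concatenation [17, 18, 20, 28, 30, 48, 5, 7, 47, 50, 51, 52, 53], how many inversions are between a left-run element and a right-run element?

Count, for every r in R, how many entries of L exceed r:
r = 5: 17, 18, 20, 28, 30, 48 → 6
r = 7: 17, 18, 20, 28, 30, 48 → 6
r = 47: 48 → 1
r = 50: none → 0
r = 51: none → 0
r = 52: none → 0
r = 53: none → 0
Cross-inversions: 6 + 6 + 1 + 0 + 0 + 0 + 0 = 13

13 split inversions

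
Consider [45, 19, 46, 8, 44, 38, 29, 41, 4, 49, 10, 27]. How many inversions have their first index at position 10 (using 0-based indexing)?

0

The element at index 10 is 10.
Elements after it: 27
None of them are smaller than 10.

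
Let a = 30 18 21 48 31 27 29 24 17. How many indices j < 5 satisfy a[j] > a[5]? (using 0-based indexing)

The element at index 5 is 27.
Elements before it: 30, 18, 21, 48, 31
Those larger than 27: 30, 48, 31

3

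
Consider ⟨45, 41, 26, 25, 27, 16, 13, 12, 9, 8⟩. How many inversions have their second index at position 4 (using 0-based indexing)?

The element at index 4 is 27.
Elements before it: 45, 41, 26, 25
Those larger than 27: 45, 41

2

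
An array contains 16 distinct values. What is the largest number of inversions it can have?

A reversed (strictly descending) arrangement makes every pair an inversion, giving C(16, 2) inversions.
C(16, 2) = 16·15/2 = 120

120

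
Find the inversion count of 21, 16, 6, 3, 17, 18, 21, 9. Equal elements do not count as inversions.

Inversions: 13

Count, for each position, how many later elements it exceeds:
21 → 16, 6, 3, 17, 18, 9 → 6
16 → 6, 3, 9 → 3
6 → 3 → 1
3 → none → 0
17 → 9 → 1
18 → 9 → 1
21 → 9 → 1
9 → none → 0
Sum: 6 + 3 + 1 + 0 + 1 + 1 + 1 + 0 = 13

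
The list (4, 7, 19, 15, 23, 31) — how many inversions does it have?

For each element, count later entries that are smaller:
4 → none → 0
7 → none → 0
19 → 15 → 1
15 → none → 0
23 → none → 0
31 → none → 0
Sum: 0 + 0 + 1 + 0 + 0 + 0 = 1

Inversions: 1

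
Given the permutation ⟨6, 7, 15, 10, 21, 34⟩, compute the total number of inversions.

For each element, count later entries that are smaller:
6: 0
7: 0
15: 1
10: 0
21: 0
34: 0
Sum: 0 + 0 + 1 + 0 + 0 + 0 = 1

1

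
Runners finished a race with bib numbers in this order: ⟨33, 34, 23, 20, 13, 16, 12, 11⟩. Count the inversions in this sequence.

Element-by-element contributions:
33: 6
34: 6
23: 5
20: 4
13: 2
16: 2
12: 1
11: 0
Sum: 6 + 6 + 5 + 4 + 2 + 2 + 1 + 0 = 26

26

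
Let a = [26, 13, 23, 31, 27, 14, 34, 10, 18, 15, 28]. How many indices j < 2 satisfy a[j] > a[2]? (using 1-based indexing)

1 such element

The element at index 2 is 13.
Elements before it: 26
Those larger than 13: 26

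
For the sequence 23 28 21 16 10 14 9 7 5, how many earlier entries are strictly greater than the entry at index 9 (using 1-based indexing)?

The element at index 9 is 5.
Elements before it: 23, 28, 21, 16, 10, 14, 9, 7
Those larger than 5: 23, 28, 21, 16, 10, 14, 9, 7

8 such elements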